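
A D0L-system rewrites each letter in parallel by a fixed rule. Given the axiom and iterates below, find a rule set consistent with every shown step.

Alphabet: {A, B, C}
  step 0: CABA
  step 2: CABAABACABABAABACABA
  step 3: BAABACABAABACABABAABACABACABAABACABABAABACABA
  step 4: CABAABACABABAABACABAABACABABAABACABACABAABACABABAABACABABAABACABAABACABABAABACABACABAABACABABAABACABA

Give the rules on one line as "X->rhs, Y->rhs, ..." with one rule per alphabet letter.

A->ABA, B->C, C->BA

  step 3 ⇒ step 4: BAABACABAABACABABAABACABACABAABACABABAABACABA ⇒ C·ABA·ABA·C·ABA·BA·ABA·C·ABA·ABA·C·ABA·BA·ABA·C·ABA·C·ABA·ABA·C·ABA·BA·ABA·C·ABA·BA·ABA·C·ABA·ABA·C·ABA·BA·ABA·C·ABA·C·ABA·ABA·C·ABA·BA·ABA·C·ABA
    A ↦ ABA
    B ↦ C
    C ↦ BA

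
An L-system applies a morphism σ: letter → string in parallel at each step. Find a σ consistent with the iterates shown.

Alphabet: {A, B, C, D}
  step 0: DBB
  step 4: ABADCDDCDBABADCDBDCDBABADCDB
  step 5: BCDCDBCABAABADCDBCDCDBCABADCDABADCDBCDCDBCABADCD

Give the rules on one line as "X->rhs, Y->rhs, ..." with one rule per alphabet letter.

A->BC, B->DCD, C->B, D->A

  step 4 ⇒ step 5: ABADCDDCDBABADCDBDCDBABADCDB ⇒ BC·DCD·BC·A·B·A·A·B·A·DCD·BC·DCD·BC·A·B·A·DCD·A·B·A·DCD·BC·DCD·BC·A·B·A·DCD
    A ↦ BC
    B ↦ DCD
    C ↦ B
    D ↦ A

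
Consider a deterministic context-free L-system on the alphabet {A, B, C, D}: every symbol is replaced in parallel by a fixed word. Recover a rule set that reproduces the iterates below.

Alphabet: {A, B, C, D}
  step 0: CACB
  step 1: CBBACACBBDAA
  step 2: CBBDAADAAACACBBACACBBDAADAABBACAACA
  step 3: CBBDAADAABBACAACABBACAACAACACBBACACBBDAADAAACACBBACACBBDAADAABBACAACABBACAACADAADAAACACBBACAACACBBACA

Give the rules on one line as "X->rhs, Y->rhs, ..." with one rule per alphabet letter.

A->ACA, B->DAA, C->CBB, D->BB

  step 2 ⇒ step 3: CBBDAADAAACACBBACACBBDAADAABBACAACA ⇒ CBB·DAA·DAA·BB·ACA·ACA·BB·ACA·ACA·ACA·CBB·ACA·CBB·DAA·DAA·ACA·CBB·ACA·CBB·DAA·DAA·BB·ACA·ACA·BB·ACA·ACA·DAA·DAA·ACA·CBB·ACA·ACA·CBB·ACA
    A ↦ ACA
    B ↦ DAA
    C ↦ CBB
    D ↦ BB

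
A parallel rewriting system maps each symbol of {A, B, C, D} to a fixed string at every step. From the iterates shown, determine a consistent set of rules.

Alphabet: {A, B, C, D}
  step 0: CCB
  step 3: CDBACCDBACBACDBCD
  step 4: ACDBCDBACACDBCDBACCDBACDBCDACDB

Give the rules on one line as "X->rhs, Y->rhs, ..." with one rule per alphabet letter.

A->B, B->CD, C->AC, D->DB

  step 3 ⇒ step 4: CDBACCDBACBACDBCD ⇒ AC·DB·CD·B·AC·AC·DB·CD·B·AC·CD·B·AC·DB·CD·AC·DB
    A ↦ B
    B ↦ CD
    C ↦ AC
    D ↦ DB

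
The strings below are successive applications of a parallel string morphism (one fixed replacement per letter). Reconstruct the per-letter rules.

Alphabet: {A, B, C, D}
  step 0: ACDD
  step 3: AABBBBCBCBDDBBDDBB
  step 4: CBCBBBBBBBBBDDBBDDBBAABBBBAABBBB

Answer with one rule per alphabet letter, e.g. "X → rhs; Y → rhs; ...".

  step 3 ⇒ step 4: AABBBBCBCBDDBBDDBB ⇒ CB·CB·BB·BB·BB·BB·DD·BB·DD·BB·A·A·BB·BB·A·A·BB·BB
    A ↦ CB
    B ↦ BB
    C ↦ DD
    D ↦ A

A->CB, B->BB, C->DD, D->A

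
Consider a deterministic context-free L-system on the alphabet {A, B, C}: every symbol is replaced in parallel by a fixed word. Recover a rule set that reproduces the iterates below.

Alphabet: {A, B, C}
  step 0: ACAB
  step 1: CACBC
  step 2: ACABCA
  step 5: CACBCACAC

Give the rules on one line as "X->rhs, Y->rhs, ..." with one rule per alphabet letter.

  step 1 ⇒ step 2: CACBC ⇒ A·C·A·BC·A
    A ↦ C
    B ↦ BC
    C ↦ A

A->C, B->BC, C->A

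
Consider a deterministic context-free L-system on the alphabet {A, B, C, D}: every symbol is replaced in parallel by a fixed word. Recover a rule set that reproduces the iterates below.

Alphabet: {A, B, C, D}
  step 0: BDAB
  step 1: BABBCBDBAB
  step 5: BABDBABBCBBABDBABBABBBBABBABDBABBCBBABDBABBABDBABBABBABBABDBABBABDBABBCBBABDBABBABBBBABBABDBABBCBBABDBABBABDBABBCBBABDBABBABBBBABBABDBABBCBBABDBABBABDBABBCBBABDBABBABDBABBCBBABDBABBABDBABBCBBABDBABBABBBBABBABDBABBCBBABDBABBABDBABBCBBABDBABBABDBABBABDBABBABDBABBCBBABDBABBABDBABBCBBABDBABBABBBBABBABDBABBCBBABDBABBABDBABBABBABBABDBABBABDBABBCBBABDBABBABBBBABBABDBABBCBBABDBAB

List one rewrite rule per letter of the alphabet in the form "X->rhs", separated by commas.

A->D, B->BAB, C->BB, D->BCB

  step 0 ⇒ step 1: BDAB ⇒ BAB·BCB·D·BAB
    A ↦ D
    B ↦ BAB
    D ↦ BCB
    C ↦ BB  (constrained at step 1)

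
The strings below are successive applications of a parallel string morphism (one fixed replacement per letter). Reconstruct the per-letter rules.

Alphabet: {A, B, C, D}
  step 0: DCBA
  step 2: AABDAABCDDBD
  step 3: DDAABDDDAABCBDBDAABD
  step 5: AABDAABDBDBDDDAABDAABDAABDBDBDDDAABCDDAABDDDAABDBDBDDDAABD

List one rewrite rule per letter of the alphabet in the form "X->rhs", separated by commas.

A->D, B->AA, C->BC, D->BD

  step 2 ⇒ step 3: AABDAABCDDBD ⇒ D·D·AA·BD·D·D·AA·BC·BD·BD·AA·BD
    A ↦ D
    B ↦ AA
    C ↦ BC
    D ↦ BD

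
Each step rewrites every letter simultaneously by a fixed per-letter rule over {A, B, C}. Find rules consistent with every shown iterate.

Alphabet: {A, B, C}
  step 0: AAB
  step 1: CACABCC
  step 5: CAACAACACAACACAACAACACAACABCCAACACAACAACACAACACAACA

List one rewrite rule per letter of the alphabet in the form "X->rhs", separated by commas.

  step 0 ⇒ step 1: AAB ⇒ CA·CA·BCC
    A ↦ CA
    B ↦ BCC
    C ↦ A  (constrained at step 1)

A->CA, B->BCC, C->A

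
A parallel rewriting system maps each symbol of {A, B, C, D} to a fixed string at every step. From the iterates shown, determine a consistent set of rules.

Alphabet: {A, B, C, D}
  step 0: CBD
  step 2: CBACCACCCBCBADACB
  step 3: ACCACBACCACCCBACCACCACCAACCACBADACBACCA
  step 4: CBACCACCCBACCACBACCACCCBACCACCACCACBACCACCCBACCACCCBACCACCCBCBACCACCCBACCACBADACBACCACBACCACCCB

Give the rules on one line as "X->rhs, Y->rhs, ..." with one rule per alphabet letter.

A->CB, B->A, C->ACC, D->ADA

  step 3 ⇒ step 4: ACCACBACCACCCBACCACCACCAACCACBADACBACCA ⇒ CB·ACC·ACC·CB·ACC·A·CB·ACC·ACC·CB·ACC·ACC·ACC·A·CB·ACC·ACC·CB·ACC·ACC·CB·ACC·ACC·CB·CB·ACC·ACC·CB·ACC·A·CB·ADA·CB·ACC·A·CB·ACC·ACC·CB
    A ↦ CB
    B ↦ A
    C ↦ ACC
    D ↦ ADA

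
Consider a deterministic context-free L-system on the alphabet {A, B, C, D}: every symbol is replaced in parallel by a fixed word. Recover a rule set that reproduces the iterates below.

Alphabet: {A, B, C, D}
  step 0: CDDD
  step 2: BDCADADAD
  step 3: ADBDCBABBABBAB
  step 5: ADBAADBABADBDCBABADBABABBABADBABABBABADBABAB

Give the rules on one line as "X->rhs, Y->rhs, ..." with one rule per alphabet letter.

  step 2 ⇒ step 3: BDCADADAD ⇒ AD·B·DC·BA·B·BA·B·BA·B
    A ↦ BA
    B ↦ AD
    C ↦ DC
    D ↦ B

A->BA, B->AD, C->DC, D->B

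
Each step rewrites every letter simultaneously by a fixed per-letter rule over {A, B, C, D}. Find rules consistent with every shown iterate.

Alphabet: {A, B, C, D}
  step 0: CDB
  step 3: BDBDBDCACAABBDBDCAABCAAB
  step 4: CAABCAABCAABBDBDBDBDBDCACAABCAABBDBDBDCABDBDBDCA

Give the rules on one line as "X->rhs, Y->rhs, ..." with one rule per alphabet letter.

A->BD, B->CA, C->BD, D->AB

  step 3 ⇒ step 4: BDBDBDCACAABBDBDCAABCAAB ⇒ CA·AB·CA·AB·CA·AB·BD·BD·BD·BD·BD·CA·CA·AB·CA·AB·BD·BD·BD·CA·BD·BD·BD·CA
    A ↦ BD
    B ↦ CA
    C ↦ BD
    D ↦ AB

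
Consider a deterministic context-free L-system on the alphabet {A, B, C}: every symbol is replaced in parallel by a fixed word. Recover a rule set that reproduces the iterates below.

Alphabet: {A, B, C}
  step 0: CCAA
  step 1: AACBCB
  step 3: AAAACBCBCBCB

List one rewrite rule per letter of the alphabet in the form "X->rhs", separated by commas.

  step 0 ⇒ step 1: CCAA ⇒ A·A·CB·CB
    A ↦ CB
    C ↦ A
    B ↦ A  (constrained at step 1)

A->CB, B->A, C->A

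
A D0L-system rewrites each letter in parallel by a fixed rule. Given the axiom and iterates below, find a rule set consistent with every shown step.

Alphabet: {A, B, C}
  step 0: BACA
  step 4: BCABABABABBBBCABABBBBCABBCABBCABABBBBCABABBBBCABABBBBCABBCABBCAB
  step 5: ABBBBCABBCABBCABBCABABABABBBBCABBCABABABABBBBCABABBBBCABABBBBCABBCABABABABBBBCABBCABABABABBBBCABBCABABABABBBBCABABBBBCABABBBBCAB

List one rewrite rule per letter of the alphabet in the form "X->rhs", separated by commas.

  step 4 ⇒ step 5: BCABABABABBBBCABABBBBCABBCABBCABABBBBCABABBBBCABABBBBCABBCABBCAB ⇒ AB·BB·BC·AB·BC·AB·BC·AB·BC·AB·AB·AB·AB·BB·BC·AB·BC·AB·AB·AB·AB·BB·BC·AB·AB·BB·BC·AB·AB·BB·BC·AB·BC·AB·AB·AB·AB·BB·BC·AB·BC·AB·AB·AB·AB·BB·BC·AB·BC·AB·AB·AB·AB·BB·BC·AB·AB·BB·BC·AB·AB·BB·BC·AB
    A ↦ BC
    B ↦ AB
    C ↦ BB

A->BC, B->AB, C->BB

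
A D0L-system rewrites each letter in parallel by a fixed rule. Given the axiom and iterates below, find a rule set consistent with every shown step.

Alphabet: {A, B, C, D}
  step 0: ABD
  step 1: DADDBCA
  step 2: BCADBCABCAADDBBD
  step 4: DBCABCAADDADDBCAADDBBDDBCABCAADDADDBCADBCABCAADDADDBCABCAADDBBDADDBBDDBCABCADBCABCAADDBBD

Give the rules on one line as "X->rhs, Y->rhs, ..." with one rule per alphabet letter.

  step 1 ⇒ step 2: DADDBCA ⇒ BCA·D·BCA·BCA·ADD·BB·D
    A ↦ D
    B ↦ ADD
    C ↦ BB
    D ↦ BCA

A->D, B->ADD, C->BB, D->BCA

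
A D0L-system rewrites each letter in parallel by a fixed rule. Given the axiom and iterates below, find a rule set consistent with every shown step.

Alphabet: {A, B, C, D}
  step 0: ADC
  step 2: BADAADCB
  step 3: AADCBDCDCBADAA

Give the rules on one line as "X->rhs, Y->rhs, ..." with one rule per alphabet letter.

A->DC, B->AA, C->AD, D->B

  step 2 ⇒ step 3: BADAADCB ⇒ AA·DC·B·DC·DC·B·AD·AA
    A ↦ DC
    B ↦ AA
    C ↦ AD
    D ↦ B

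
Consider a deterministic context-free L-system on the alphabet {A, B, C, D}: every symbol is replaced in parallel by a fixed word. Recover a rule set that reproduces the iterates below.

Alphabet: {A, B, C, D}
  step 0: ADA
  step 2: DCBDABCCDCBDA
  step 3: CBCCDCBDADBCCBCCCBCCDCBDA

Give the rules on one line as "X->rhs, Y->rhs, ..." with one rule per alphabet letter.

  step 2 ⇒ step 3: DCBDABCCDCBDA ⇒ C·BCC·D·C·BDA·D·BCC·BCC·C·BCC·D·C·BDA
    A ↦ BDA
    B ↦ D
    C ↦ BCC
    D ↦ C

A->BDA, B->D, C->BCC, D->C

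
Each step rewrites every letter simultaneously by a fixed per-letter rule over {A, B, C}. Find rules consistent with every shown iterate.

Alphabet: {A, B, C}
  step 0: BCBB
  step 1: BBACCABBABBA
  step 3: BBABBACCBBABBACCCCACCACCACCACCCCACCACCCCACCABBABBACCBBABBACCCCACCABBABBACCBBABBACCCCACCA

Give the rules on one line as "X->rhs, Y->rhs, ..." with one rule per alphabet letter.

A->CC, B->BBA, C->CCA

  step 0 ⇒ step 1: BCBB ⇒ BBA·CCA·BBA·BBA
    B ↦ BBA
    C ↦ CCA
    A ↦ CC  (constrained at step 1)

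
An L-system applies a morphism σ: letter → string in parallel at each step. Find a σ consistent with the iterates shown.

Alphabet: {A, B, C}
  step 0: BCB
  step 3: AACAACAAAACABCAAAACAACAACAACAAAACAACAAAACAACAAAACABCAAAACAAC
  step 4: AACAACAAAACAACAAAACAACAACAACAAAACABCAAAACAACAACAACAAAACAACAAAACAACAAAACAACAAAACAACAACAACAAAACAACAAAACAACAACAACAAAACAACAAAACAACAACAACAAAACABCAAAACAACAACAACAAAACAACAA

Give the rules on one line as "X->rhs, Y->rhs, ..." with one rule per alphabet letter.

A->AAC, B->ABC, C->AA

  step 3 ⇒ step 4: AACAACAAAACABCAAAACAACAACAACAAAACAACAAAACAACAAAACABCAAAACAAC ⇒ AAC·AAC·AA·AAC·AAC·AA·AAC·AAC·AAC·AAC·AA·AAC·ABC·AA·AAC·AAC·AAC·AAC·AA·AAC·AAC·AA·AAC·AAC·AA·AAC·AAC·AA·AAC·AAC·AAC·AAC·AA·AAC·AAC·AA·AAC·AAC·AAC·AAC·AA·AAC·AAC·AA·AAC·AAC·AAC·AAC·AA·AAC·ABC·AA·AAC·AAC·AAC·AAC·AA·AAC·AAC·AA
    A ↦ AAC
    B ↦ ABC
    C ↦ AA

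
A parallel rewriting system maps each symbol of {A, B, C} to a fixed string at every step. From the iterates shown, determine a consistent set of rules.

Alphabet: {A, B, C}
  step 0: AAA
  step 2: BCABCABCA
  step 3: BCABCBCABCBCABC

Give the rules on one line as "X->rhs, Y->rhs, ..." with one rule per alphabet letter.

  step 2 ⇒ step 3: BCABCABCA ⇒ BC·A·BC·BC·A·BC·BC·A·BC
    A ↦ BC
    B ↦ BC
    C ↦ A

A->BC, B->BC, C->A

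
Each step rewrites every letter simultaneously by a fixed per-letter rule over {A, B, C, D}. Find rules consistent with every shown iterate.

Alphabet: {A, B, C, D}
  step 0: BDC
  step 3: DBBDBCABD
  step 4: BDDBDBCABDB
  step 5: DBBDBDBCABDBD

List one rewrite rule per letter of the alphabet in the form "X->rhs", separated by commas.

A->B, B->D, C->BCA, D->B

  step 4 ⇒ step 5: BDDBDBCABDB ⇒ D·B·B·D·B·D·BCA·B·D·B·D
    A ↦ B
    B ↦ D
    C ↦ BCA
    D ↦ B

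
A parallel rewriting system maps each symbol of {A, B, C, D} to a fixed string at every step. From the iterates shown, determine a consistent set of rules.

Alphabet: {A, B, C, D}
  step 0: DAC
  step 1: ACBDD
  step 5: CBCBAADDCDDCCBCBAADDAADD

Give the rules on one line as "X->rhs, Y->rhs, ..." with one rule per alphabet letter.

A->CB, B->C, C->DD, D->A

  step 0 ⇒ step 1: DAC ⇒ A·CB·DD
    A ↦ CB
    C ↦ DD
    D ↦ A
    B ↦ C  (constrained at step 1)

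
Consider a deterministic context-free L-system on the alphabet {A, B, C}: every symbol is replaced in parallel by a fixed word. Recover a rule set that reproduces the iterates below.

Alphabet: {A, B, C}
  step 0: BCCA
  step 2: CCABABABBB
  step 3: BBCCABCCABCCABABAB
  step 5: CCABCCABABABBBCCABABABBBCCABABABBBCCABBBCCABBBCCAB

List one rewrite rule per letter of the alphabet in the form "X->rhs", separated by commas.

  step 2 ⇒ step 3: CCABABABBB ⇒ B·B·CC·AB·CC·AB·CC·AB·AB·AB
    A ↦ CC
    B ↦ AB
    C ↦ B

A->CC, B->AB, C->B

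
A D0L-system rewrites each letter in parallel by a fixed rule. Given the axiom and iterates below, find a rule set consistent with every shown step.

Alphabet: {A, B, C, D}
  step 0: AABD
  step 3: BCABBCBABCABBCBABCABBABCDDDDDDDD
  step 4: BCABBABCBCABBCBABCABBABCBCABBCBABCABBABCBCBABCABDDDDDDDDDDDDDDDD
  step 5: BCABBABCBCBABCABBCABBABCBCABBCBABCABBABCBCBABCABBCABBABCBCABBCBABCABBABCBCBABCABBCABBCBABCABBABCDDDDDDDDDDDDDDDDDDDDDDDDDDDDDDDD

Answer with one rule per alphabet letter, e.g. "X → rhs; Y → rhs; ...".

A->BA, B->BC, C->AB, D->DD

  step 4 ⇒ step 5: BCABBABCBCABBCBABCABBABCBCABBCBABCABBABCBCBABCABDDDDDDDDDDDDDDDD ⇒ BC·AB·BA·BC·BC·BA·BC·AB·BC·AB·BA·BC·BC·AB·BC·BA·BC·AB·BA·BC·BC·BA·BC·AB·BC·AB·BA·BC·BC·AB·BC·BA·BC·AB·BA·BC·BC·BA·BC·AB·BC·AB·BC·BA·BC·AB·BA·BC·DD·DD·DD·DD·DD·DD·DD·DD·DD·DD·DD·DD·DD·DD·DD·DD
    A ↦ BA
    B ↦ BC
    C ↦ AB
    D ↦ DD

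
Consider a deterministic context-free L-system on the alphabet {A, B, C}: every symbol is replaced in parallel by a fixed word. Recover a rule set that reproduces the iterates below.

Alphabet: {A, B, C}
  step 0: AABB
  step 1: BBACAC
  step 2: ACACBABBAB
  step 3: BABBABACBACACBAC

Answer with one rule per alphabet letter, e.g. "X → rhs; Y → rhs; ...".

A->B, B->AC, C->AB

  step 2 ⇒ step 3: ACACBABBAB ⇒ B·AB·B·AB·AC·B·AC·AC·B·AC
    A ↦ B
    B ↦ AC
    C ↦ AB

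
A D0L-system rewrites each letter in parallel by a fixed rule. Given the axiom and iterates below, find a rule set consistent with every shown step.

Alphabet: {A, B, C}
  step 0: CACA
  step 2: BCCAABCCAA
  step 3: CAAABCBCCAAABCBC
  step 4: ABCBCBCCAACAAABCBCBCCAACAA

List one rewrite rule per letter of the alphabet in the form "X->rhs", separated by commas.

A->BC, B->CA, C->A

  step 3 ⇒ step 4: CAAABCBCCAAABCBC ⇒ A·BC·BC·BC·CA·A·CA·A·A·BC·BC·BC·CA·A·CA·A
    A ↦ BC
    B ↦ CA
    C ↦ A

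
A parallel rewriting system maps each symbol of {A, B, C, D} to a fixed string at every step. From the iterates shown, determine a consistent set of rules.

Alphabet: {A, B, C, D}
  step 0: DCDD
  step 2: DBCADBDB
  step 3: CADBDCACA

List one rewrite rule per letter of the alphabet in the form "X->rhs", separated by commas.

A->D, B->A, C->DB, D->C

  step 2 ⇒ step 3: DBCADBDB ⇒ C·A·DB·D·C·A·C·A
    A ↦ D
    B ↦ A
    C ↦ DB
    D ↦ C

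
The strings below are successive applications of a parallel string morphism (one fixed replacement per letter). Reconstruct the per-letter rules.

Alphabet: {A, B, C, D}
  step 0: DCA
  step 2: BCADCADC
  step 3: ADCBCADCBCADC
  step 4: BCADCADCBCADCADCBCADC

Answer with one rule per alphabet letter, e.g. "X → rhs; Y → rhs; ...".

A->BC, B->A, C->DC, D->A

  step 3 ⇒ step 4: ADCBCADCBCADC ⇒ BC·A·DC·A·DC·BC·A·DC·A·DC·BC·A·DC
    A ↦ BC
    B ↦ A
    C ↦ DC
    D ↦ A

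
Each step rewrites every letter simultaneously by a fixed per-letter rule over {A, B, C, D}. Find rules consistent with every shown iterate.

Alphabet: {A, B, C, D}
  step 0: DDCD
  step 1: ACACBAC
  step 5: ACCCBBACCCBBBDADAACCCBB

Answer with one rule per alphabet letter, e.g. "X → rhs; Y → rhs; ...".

A->C, B->DA, C->B, D->AC

  step 0 ⇒ step 1: DDCD ⇒ AC·AC·B·AC
    C ↦ B
    D ↦ AC
    A ↦ C  (constrained at step 1)
    B ↦ DA  (constrained at step 1)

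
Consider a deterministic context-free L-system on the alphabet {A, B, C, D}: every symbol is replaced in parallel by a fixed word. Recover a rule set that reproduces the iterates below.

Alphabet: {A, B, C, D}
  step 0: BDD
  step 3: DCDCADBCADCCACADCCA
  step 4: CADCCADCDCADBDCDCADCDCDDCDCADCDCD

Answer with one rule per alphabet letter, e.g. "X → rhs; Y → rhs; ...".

A->D, B->DB, C->DC, D->CA

  step 3 ⇒ step 4: DCDCADBCADCCACADCCA ⇒ CA·DC·CA·DC·D·CA·DB·DC·D·CA·DC·DC·D·DC·D·CA·DC·DC·D
    A ↦ D
    B ↦ DB
    C ↦ DC
    D ↦ CA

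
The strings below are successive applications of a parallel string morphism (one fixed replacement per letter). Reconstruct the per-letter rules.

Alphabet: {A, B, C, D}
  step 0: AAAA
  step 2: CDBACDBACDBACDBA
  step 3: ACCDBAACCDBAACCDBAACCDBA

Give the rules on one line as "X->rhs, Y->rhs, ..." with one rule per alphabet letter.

  step 2 ⇒ step 3: CDBACDBACDBACDBA ⇒ A·C·CD·BA·A·C·CD·BA·A·C·CD·BA·A·C·CD·BA
    A ↦ BA
    B ↦ CD
    C ↦ A
    D ↦ C

A->BA, B->CD, C->A, D->C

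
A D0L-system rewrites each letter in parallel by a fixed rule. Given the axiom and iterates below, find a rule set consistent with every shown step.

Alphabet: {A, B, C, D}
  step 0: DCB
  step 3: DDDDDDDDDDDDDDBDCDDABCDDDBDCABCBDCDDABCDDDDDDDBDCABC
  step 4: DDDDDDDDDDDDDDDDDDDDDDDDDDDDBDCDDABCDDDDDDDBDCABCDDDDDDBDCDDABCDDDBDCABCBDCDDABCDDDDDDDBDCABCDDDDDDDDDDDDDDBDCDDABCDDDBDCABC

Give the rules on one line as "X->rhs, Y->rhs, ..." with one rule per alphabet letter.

A->DDD, B->BDC, C->ABC, D->DD

  step 3 ⇒ step 4: DDDDDDDDDDDDDDBDCDDABCDDDBDCABCBDCDDABCDDDDDDDBDCABC ⇒ DD·DD·DD·DD·DD·DD·DD·DD·DD·DD·DD·DD·DD·DD·BDC·DD·ABC·DD·DD·DDD·BDC·ABC·DD·DD·DD·BDC·DD·ABC·DDD·BDC·ABC·BDC·DD·ABC·DD·DD·DDD·BDC·ABC·DD·DD·DD·DD·DD·DD·DD·BDC·DD·ABC·DDD·BDC·ABC
    A ↦ DDD
    B ↦ BDC
    C ↦ ABC
    D ↦ DD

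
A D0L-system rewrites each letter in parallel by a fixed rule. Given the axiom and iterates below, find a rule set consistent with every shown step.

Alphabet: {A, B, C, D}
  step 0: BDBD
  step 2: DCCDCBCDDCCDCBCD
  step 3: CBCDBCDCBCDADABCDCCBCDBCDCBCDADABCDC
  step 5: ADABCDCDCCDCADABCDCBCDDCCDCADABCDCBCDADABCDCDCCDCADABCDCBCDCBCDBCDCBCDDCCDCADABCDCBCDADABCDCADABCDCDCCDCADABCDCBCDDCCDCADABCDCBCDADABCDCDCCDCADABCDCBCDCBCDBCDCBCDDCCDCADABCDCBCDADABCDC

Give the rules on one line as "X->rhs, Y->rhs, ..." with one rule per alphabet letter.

  step 2 ⇒ step 3: DCCDCBCDDCCDCBCD ⇒ C·BCD·BCD·C·BCD·ADA·BCD·C·C·BCD·BCD·C·BCD·ADA·BCD·C
    B ↦ ADA
    C ↦ BCD
    D ↦ C
    A ↦ DC  (constrained at step 3)

A->DC, B->ADA, C->BCD, D->C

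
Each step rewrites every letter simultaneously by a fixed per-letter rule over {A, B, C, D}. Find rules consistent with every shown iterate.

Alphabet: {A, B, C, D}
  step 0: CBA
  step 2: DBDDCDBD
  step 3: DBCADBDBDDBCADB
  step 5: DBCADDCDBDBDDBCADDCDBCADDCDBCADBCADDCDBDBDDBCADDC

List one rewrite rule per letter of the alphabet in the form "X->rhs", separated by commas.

A->DC, B->CA, C->D, D->DB

  step 2 ⇒ step 3: DBDDCDBD ⇒ DB·CA·DB·DB·D·DB·CA·DB
    B ↦ CA
    C ↦ D
    D ↦ DB
    A ↦ DC  (constrained at step 0)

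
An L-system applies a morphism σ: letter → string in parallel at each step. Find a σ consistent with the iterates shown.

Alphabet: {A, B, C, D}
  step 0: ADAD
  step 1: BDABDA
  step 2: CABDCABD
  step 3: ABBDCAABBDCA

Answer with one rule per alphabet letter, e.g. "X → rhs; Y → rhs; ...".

  step 2 ⇒ step 3: CABDCABD ⇒ AB·BD·C·A·AB·BD·C·A
    A ↦ BD
    B ↦ C
    C ↦ AB
    D ↦ A

A->BD, B->C, C->AB, D->A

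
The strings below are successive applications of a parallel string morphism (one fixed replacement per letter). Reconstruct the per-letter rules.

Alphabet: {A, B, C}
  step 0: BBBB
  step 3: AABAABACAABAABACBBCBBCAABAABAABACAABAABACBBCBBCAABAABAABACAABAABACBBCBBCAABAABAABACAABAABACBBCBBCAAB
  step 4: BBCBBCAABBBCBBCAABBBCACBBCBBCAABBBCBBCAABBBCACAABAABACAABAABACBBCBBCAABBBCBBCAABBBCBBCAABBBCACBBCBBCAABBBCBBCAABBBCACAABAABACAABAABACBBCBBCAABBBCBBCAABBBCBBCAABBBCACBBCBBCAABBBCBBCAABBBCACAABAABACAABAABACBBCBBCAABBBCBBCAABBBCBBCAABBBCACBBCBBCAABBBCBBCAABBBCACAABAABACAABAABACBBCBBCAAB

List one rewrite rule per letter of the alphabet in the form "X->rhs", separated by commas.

A->BBC, B->AAB, C->AC

  step 3 ⇒ step 4: AABAABACAABAABACBBCBBCAABAABAABACAABAABACBBCBBCAABAABAABACAABAABACBBCBBCAABAABAABACAABAABACBBCBBCAAB ⇒ BBC·BBC·AAB·BBC·BBC·AAB·BBC·AC·BBC·BBC·AAB·BBC·BBC·AAB·BBC·AC·AAB·AAB·AC·AAB·AAB·AC·BBC·BBC·AAB·BBC·BBC·AAB·BBC·BBC·AAB·BBC·AC·BBC·BBC·AAB·BBC·BBC·AAB·BBC·AC·AAB·AAB·AC·AAB·AAB·AC·BBC·BBC·AAB·BBC·BBC·AAB·BBC·BBC·AAB·BBC·AC·BBC·BBC·AAB·BBC·BBC·AAB·BBC·AC·AAB·AAB·AC·AAB·AAB·AC·BBC·BBC·AAB·BBC·BBC·AAB·BBC·BBC·AAB·BBC·AC·BBC·BBC·AAB·BBC·BBC·AAB·BBC·AC·AAB·AAB·AC·AAB·AAB·AC·BBC·BBC·AAB
    A ↦ BBC
    B ↦ AAB
    C ↦ AC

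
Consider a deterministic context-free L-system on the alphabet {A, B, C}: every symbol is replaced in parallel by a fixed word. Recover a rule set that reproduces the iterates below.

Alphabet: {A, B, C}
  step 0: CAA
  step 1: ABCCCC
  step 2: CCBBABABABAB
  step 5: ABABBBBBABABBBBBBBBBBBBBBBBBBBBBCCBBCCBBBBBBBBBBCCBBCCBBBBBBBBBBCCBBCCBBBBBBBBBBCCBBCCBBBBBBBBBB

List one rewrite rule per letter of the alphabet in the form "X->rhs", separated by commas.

A->CC, B->BB, C->AB

  step 1 ⇒ step 2: ABCCCC ⇒ CC·BB·AB·AB·AB·AB
    A ↦ CC
    B ↦ BB
    C ↦ AB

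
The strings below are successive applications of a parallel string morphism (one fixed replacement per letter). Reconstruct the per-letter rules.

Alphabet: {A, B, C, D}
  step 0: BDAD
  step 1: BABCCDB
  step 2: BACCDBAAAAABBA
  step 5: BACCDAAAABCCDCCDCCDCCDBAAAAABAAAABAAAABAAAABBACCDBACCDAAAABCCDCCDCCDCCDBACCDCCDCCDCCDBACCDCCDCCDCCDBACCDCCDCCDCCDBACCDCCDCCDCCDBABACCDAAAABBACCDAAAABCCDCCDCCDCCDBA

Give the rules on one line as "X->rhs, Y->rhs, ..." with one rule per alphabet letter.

A->CCD, B->BA, C->AA, D->B

  step 1 ⇒ step 2: BABCCDB ⇒ BA·CCD·BA·AA·AA·B·BA
    A ↦ CCD
    B ↦ BA
    C ↦ AA
    D ↦ B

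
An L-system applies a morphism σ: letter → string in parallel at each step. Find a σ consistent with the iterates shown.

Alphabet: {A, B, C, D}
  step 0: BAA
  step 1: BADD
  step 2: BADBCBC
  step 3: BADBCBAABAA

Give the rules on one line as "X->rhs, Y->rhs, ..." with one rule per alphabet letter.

A->D, B->BA, C->A, D->BC

  step 2 ⇒ step 3: BADBCBC ⇒ BA·D·BC·BA·A·BA·A
    A ↦ D
    B ↦ BA
    C ↦ A
    D ↦ BC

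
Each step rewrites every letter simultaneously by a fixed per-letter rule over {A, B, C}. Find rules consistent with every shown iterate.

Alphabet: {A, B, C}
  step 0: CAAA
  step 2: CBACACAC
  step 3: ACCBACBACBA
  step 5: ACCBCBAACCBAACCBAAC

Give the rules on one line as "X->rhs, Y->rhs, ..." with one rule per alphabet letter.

A->CB, B->C, C->A

  step 2 ⇒ step 3: CBACACAC ⇒ A·C·CB·A·CB·A·CB·A
    A ↦ CB
    B ↦ C
    C ↦ A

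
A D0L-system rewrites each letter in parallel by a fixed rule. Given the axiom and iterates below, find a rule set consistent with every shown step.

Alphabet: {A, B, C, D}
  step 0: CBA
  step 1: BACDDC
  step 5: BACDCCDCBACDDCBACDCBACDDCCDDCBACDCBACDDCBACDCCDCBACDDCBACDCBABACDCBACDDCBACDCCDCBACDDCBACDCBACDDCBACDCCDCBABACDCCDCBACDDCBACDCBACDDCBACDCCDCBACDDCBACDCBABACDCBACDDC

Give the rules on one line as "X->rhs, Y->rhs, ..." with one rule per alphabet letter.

A->C, B->CDD, C->BA, D->CDC

  step 0 ⇒ step 1: CBA ⇒ BA·CDD·C
    A ↦ C
    B ↦ CDD
    C ↦ BA
    D ↦ CDC  (constrained at step 1)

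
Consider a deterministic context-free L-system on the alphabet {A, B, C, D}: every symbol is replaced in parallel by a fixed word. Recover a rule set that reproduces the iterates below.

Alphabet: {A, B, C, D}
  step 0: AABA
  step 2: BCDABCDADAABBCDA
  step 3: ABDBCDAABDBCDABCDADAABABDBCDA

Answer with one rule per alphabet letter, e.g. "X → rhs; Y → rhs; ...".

  step 2 ⇒ step 3: BCDABCDADAABBCDA ⇒ AB·D·BC·DA·AB·D·BC·DA·BC·DA·DA·AB·AB·D·BC·DA
    A ↦ DA
    B ↦ AB
    C ↦ D
    D ↦ BC

A->DA, B->AB, C->D, D->BC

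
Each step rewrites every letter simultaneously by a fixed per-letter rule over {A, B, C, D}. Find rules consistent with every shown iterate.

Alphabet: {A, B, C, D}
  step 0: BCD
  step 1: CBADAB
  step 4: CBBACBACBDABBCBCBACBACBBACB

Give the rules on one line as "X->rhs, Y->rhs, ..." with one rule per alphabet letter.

A->B, B->CB, C->A, D->DAB

  step 0 ⇒ step 1: BCD ⇒ CB·A·DAB
    B ↦ CB
    C ↦ A
    D ↦ DAB
    A ↦ B  (constrained at step 1)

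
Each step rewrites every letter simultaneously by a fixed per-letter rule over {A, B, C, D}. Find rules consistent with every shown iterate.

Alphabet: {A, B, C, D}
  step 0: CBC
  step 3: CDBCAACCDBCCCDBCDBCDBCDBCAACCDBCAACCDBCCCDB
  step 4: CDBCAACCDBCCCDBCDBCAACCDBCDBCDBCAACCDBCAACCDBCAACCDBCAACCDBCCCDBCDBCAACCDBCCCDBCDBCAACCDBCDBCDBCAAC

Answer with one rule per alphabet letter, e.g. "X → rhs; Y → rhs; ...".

A->C, B->AAC, C->CDB, D->C

  step 3 ⇒ step 4: CDBCAACCDBCCCDBCDBCDBCDBCAACCDBCAACCDBCCCDB ⇒ CDB·C·AAC·CDB·C·C·CDB·CDB·C·AAC·CDB·CDB·CDB·C·AAC·CDB·C·AAC·CDB·C·AAC·CDB·C·AAC·CDB·C·C·CDB·CDB·C·AAC·CDB·C·C·CDB·CDB·C·AAC·CDB·CDB·CDB·C·AAC
    A ↦ C
    B ↦ AAC
    C ↦ CDB
    D ↦ C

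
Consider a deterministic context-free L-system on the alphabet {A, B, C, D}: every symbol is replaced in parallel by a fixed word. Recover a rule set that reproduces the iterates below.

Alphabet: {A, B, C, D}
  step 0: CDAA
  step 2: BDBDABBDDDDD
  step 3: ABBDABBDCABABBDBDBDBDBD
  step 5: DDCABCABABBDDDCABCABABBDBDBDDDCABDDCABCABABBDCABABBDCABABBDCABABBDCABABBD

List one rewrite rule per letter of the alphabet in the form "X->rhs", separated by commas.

  step 2 ⇒ step 3: BDBDABBDDDDD ⇒ AB·BD·AB·BD·C·AB·AB·BD·BD·BD·BD·BD
    A ↦ C
    B ↦ AB
    D ↦ BD
    C ↦ DD  (constrained at step 0)

A->C, B->AB, C->DD, D->BD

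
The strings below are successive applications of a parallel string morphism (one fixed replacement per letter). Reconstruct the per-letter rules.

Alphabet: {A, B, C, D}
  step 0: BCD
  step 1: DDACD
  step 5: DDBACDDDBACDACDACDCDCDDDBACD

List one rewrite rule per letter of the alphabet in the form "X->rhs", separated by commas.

A->B, B->DD, C->A, D->CD

  step 0 ⇒ step 1: BCD ⇒ DD·A·CD
    B ↦ DD
    C ↦ A
    D ↦ CD
    A ↦ B  (constrained at step 1)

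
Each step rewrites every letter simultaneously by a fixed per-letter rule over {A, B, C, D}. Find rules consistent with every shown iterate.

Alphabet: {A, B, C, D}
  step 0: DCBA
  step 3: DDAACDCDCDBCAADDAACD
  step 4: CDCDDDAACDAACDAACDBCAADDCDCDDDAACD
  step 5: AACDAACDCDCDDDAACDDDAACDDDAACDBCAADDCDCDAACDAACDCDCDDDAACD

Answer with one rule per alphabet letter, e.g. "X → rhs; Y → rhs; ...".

  step 4 ⇒ step 5: CDCDDDAACDAACDAACDBCAADDCDCDDDAACD ⇒ AA·CD·AA·CD·CD·CD·D·D·AA·CD·D·D·AA·CD·D·D·AA·CD·BC·AA·D·D·CD·CD·AA·CD·AA·CD·CD·CD·D·D·AA·CD
    A ↦ D
    B ↦ BC
    C ↦ AA
    D ↦ CD

A->D, B->BC, C->AA, D->CD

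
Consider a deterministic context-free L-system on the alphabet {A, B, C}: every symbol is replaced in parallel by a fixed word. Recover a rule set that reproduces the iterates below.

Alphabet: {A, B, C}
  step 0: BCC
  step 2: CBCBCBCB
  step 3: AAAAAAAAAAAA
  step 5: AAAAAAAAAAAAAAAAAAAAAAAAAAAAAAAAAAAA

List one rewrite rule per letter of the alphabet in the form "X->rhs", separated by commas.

A->CB, B->AA, C->A

  step 2 ⇒ step 3: CBCBCBCB ⇒ A·AA·A·AA·A·AA·A·AA
    B ↦ AA
    C ↦ A
    A ↦ CB  (constrained at step 3)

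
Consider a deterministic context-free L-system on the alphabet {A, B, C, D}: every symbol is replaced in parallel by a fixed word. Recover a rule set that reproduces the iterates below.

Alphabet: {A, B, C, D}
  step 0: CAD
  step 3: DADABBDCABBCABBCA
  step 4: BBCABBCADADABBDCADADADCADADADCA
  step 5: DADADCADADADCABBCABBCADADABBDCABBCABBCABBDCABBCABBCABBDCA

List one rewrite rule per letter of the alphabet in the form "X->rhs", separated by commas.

A->CA, B->DA, C->D, D->BB

  step 4 ⇒ step 5: BBCABBCADADABBDCADADADCADADADCA ⇒ DA·DA·D·CA·DA·DA·D·CA·BB·CA·BB·CA·DA·DA·BB·D·CA·BB·CA·BB·CA·BB·D·CA·BB·CA·BB·CA·BB·D·CA
    A ↦ CA
    B ↦ DA
    C ↦ D
    D ↦ BB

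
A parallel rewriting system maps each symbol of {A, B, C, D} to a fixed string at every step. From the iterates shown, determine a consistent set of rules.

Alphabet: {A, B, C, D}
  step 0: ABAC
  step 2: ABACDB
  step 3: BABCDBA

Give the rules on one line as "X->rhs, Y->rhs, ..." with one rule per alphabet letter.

  step 2 ⇒ step 3: ABACDB ⇒ B·A·B·CD·B·A
    A ↦ B
    B ↦ A
    C ↦ CD
    D ↦ B

A->B, B->A, C->CD, D->B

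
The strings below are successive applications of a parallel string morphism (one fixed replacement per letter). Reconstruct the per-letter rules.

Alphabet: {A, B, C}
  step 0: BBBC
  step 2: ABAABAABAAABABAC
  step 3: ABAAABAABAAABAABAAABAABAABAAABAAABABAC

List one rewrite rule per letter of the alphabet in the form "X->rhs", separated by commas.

A->ABA, B->A, C->BAC

  step 2 ⇒ step 3: ABAABAABAAABABAC ⇒ ABA·A·ABA·ABA·A·ABA·ABA·A·ABA·ABA·ABA·A·ABA·A·ABA·BAC
    A ↦ ABA
    B ↦ A
    C ↦ BAC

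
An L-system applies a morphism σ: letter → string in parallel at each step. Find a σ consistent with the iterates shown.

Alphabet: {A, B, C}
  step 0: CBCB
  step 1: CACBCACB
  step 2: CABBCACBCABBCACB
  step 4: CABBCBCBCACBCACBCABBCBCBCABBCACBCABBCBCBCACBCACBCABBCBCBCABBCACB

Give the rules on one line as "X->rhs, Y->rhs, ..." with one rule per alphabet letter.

A->BB, B->CB, C->CA

  step 1 ⇒ step 2: CACBCACB ⇒ CA·BB·CA·CB·CA·BB·CA·CB
    A ↦ BB
    B ↦ CB
    C ↦ CA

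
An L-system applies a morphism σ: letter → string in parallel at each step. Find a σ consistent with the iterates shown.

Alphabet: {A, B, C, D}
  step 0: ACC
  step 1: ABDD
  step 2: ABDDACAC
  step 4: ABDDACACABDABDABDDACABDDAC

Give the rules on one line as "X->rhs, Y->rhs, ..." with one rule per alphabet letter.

A->AB, B->DD, C->D, D->AC

  step 1 ⇒ step 2: ABDD ⇒ AB·DD·AC·AC
    A ↦ AB
    B ↦ DD
    D ↦ AC
  step 0 ⇒ step 1: ACC ⇒ AB·D·D
    C ↦ D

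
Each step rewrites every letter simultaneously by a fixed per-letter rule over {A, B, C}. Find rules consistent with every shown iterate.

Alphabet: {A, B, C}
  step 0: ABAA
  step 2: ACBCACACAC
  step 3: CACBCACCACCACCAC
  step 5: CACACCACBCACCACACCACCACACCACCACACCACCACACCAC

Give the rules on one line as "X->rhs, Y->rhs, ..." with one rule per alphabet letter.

  step 2 ⇒ step 3: ACBCACACAC ⇒ C·AC·BC·AC·C·AC·C·AC·C·AC
    A ↦ C
    B ↦ BC
    C ↦ AC

A->C, B->BC, C->AC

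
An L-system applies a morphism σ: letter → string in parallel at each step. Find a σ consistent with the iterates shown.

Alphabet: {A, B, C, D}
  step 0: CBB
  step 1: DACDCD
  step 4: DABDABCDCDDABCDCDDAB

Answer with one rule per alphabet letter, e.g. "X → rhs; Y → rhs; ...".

  step 0 ⇒ step 1: CBB ⇒ DA·CD·CD
    B ↦ CD
    C ↦ DA
    A ↦ B  (constrained at step 1)
    D ↦ B  (constrained at step 1)

A->B, B->CD, C->DA, D->B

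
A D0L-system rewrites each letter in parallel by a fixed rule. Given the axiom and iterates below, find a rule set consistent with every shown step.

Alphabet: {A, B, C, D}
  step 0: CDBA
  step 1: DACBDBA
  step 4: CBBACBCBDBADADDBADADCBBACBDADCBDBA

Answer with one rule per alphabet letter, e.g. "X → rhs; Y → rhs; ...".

A->BA, B->D, C->DA, D->CB

  step 0 ⇒ step 1: CDBA ⇒ DA·CB·D·BA
    A ↦ BA
    B ↦ D
    C ↦ DA
    D ↦ CB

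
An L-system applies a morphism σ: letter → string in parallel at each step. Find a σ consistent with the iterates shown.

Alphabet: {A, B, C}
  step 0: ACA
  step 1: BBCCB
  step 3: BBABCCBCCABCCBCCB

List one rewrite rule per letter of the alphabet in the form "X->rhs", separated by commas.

  step 0 ⇒ step 1: ACA ⇒ B·BCC·B
    A ↦ B
    C ↦ BCC
    B ↦ A  (constrained at step 1)

A->B, B->A, C->BCC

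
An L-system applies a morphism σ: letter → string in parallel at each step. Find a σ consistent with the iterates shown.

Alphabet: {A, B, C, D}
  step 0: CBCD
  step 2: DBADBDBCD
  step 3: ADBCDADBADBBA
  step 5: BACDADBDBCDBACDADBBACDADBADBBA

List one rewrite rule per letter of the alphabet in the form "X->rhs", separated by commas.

A->CD, B->DB, C->B, D->A

  step 2 ⇒ step 3: DBADBDBCD ⇒ A·DB·CD·A·DB·A·DB·B·A
    A ↦ CD
    B ↦ DB
    C ↦ B
    D ↦ A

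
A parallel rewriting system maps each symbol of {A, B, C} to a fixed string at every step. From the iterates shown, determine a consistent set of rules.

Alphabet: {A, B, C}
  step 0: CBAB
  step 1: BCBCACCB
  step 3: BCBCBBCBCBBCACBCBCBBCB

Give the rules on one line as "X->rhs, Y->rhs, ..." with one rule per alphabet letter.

  step 0 ⇒ step 1: CBAB ⇒ B·CB·CAC·CB
    A ↦ CAC
    B ↦ CB
    C ↦ B

A->CAC, B->CB, C->B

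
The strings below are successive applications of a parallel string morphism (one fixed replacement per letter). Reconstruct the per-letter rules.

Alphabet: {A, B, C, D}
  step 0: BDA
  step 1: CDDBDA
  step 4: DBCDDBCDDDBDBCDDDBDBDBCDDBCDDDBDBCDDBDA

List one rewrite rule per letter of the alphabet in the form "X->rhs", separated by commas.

  step 0 ⇒ step 1: BDA ⇒ CD·DB·DA
    A ↦ DA
    B ↦ CD
    D ↦ DB
    C ↦ D  (constrained at step 1)

A->DA, B->CD, C->D, D->DB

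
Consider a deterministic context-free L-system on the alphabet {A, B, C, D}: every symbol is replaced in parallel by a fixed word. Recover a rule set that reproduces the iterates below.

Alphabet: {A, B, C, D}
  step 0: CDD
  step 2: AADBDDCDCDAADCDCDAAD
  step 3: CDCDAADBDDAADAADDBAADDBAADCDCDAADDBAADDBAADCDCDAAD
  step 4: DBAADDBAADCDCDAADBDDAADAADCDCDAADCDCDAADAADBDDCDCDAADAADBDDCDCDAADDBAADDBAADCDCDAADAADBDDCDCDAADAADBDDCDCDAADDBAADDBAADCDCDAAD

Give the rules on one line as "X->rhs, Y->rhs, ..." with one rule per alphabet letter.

  step 3 ⇒ step 4: CDCDAADBDDAADAADDBAADDBAADCDCDAADDBAADDBAADCDCDAAD ⇒ DB·AAD·DB·AAD·CD·CD·AAD·BDD·AAD·AAD·CD·CD·AAD·CD·CD·AAD·AAD·BDD·CD·CD·AAD·AAD·BDD·CD·CD·AAD·DB·AAD·DB·AAD·CD·CD·AAD·AAD·BDD·CD·CD·AAD·AAD·BDD·CD·CD·AAD·DB·AAD·DB·AAD·CD·CD·AAD
    A ↦ CD
    B ↦ BDD
    C ↦ DB
    D ↦ AAD

A->CD, B->BDD, C->DB, D->AAD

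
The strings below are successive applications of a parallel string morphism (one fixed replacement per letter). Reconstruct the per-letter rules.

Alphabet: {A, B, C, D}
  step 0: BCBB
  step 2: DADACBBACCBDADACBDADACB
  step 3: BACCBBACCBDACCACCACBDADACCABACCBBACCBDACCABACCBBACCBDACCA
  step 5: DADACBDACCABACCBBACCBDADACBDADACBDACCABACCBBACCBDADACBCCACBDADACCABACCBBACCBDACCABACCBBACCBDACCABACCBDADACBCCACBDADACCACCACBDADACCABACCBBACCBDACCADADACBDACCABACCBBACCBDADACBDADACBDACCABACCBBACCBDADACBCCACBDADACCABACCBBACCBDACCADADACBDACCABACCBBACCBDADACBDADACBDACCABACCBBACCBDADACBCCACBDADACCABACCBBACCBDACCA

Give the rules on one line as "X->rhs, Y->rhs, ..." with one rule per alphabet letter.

  step 2 ⇒ step 3: DADACBBACCBDADACBDADACB ⇒ BAC·CB·BAC·CB·DA·CCA·CCA·CB·DA·DA·CCA·BAC·CB·BAC·CB·DA·CCA·BAC·CB·BAC·CB·DA·CCA
    A ↦ CB
    B ↦ CCA
    C ↦ DA
    D ↦ BAC

A->CB, B->CCA, C->DA, D->BAC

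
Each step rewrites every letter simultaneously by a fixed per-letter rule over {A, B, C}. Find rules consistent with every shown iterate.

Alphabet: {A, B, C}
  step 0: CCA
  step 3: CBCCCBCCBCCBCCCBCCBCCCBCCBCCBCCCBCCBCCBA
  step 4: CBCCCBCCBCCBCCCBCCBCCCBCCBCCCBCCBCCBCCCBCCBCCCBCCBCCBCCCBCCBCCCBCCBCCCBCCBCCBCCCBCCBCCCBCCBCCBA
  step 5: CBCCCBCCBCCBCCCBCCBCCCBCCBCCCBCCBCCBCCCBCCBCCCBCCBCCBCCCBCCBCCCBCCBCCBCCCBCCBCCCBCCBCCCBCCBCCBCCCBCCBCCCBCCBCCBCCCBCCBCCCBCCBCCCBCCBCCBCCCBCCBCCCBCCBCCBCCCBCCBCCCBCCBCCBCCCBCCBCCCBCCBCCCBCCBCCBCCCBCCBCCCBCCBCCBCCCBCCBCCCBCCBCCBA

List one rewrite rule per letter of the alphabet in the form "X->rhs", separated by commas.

  step 4 ⇒ step 5: CBCCCBCCBCCBCCCBCCBCCCBCCBCCCBCCBCCBCCCBCCBCCCBCCBCCBCCCBCCBCCCBCCBCCCBCCBCCBCCCBCCBCCCBCCBCCBA ⇒ CBC·C·CBC·CBC·CBC·C·CBC·CBC·C·CBC·CBC·C·CBC·CBC·CBC·C·CBC·CBC·C·CBC·CBC·CBC·C·CBC·CBC·C·CBC·CBC·CBC·C·CBC·CBC·C·CBC·CBC·C·CBC·CBC·CBC·C·CBC·CBC·C·CBC·CBC·CBC·C·CBC·CBC·C·CBC·CBC·C·CBC·CBC·CBC·C·CBC·CBC·C·CBC·CBC·CBC·C·CBC·CBC·C·CBC·CBC·CBC·C·CBC·CBC·C·CBC·CBC·C·CBC·CBC·CBC·C·CBC·CBC·C·CBC·CBC·CBC·C·CBC·CBC·C·CBC·CBC·C·BA
    A ↦ BA
    B ↦ C
    C ↦ CBC

A->BA, B->C, C->CBC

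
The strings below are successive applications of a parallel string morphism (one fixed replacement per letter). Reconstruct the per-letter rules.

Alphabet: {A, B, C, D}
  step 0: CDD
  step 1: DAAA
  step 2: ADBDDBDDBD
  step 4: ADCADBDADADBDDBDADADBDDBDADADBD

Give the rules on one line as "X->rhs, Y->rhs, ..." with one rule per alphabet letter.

  step 1 ⇒ step 2: DAAA ⇒ A·DBD·DBD·DBD
    A ↦ DBD
    D ↦ A
    B ↦ DC  (constrained at step 2)
  step 0 ⇒ step 1: CDD ⇒ DA·A·A
    C ↦ DA

A->DBD, B->DC, C->DA, D->A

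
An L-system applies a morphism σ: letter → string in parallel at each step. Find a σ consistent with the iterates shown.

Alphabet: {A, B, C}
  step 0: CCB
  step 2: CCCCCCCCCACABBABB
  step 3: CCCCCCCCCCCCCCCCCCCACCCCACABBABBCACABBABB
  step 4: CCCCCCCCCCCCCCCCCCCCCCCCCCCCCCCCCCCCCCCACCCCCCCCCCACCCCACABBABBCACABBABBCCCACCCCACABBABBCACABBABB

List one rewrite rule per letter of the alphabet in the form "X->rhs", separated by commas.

  step 3 ⇒ step 4: CCCCCCCCCCCCCCCCCCCACCCCACABBABBCACABBABB ⇒ CC·CC·CC·CC·CC·CC·CC·CC·CC·CC·CC·CC·CC·CC·CC·CC·CC·CC·CC·CAC·CC·CC·CC·CC·CAC·CC·CAC·ABB·ABB·CAC·ABB·ABB·CC·CAC·CC·CAC·ABB·ABB·CAC·ABB·ABB
    A ↦ CAC
    B ↦ ABB
    C ↦ CC

A->CAC, B->ABB, C->CC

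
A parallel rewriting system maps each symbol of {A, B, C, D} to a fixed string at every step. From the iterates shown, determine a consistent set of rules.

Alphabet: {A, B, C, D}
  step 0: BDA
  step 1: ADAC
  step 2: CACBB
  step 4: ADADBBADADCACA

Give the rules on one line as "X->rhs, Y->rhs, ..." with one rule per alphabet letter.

A->C, B->AD, C->BB, D->A

  step 1 ⇒ step 2: ADAC ⇒ C·A·C·BB
    A ↦ C
    C ↦ BB
    D ↦ A
  step 0 ⇒ step 1: BDA ⇒ AD·A·C
    B ↦ AD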